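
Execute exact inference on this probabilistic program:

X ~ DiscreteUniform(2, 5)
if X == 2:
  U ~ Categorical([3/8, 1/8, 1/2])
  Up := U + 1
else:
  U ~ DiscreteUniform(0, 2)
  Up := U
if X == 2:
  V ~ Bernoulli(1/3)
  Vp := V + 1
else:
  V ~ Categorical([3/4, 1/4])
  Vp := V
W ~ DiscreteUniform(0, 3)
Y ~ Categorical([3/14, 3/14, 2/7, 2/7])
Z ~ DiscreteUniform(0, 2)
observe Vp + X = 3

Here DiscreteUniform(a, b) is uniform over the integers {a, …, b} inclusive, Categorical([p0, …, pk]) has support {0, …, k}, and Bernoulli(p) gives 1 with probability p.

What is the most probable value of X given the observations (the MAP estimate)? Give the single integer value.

argmax_v P(X = v | obs) = 3

Enumerate traces; 288 have nonzero weight after conditioning:
  (X=2, U=0, V=0, W=0, Y=0, Z=0) weight 1/896
  (X=2, U=0, V=0, W=0, Y=0, Z=1) weight 1/896
  (X=2, U=0, V=0, W=0, Y=0, Z=2) weight 1/896
  (X=2, U=0, V=0, W=0, Y=1, Z=0) weight 1/896
  (X=2, U=0, V=0, W=0, Y=1, Z=1) weight 1/896
  (X=2, U=0, V=0, W=0, Y=1, Z=2) weight 1/896
  (X=2, U=0, V=0, W=0, Y=2, Z=0) weight 1/672
  (X=2, U=0, V=0, W=0, Y=2, Z=1) weight 1/672
  (X=3, U=0, V=0, W=0, Y=0, Z=0) weight 1/896
  … 279 more
Group by X:
  weight(X=2) = 1/6
  weight(X=3) = 3/16
Total weight = 1/6 + 3/16 = 17/48
P(X=2 | obs) = 1/6 / 17/48 = 8/17
P(X=3 | obs) = 3/16 / 17/48 = 9/17
argmax = 3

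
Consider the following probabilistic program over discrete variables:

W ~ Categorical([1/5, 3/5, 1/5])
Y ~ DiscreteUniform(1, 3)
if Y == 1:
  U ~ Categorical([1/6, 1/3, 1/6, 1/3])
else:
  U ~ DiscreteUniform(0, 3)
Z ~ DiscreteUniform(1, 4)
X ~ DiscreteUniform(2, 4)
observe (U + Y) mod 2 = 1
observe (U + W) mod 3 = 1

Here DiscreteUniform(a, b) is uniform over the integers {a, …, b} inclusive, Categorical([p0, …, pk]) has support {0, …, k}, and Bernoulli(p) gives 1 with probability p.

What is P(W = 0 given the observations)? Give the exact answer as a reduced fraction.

P(W = 0 | obs) = 3/32

Enumerate traces; 72 have nonzero weight after conditioning:
  (W=0, Y=2, U=1, Z=1, X=2) weight 1/720
  (W=0, Y=2, U=1, Z=1, X=3) weight 1/720
  (W=0, Y=2, U=1, Z=1, X=4) weight 1/720
  (W=0, Y=2, U=1, Z=2, X=2) weight 1/720
  (W=0, Y=2, U=1, Z=2, X=3) weight 1/720
  (W=0, Y=2, U=1, Z=2, X=4) weight 1/720
  (W=0, Y=2, U=1, Z=3, X=2) weight 1/720
  (W=0, Y=2, U=1, Z=3, X=3) weight 1/720
  (W=1, Y=1, U=0, Z=1, X=2) weight 1/360
  (W=2, Y=1, U=2, Z=1, X=2) weight 1/1080
  … 62 more
Group by W:
  weight(W=0) = 1/60
  weight(W=1) = 2/15
  weight(W=2) = 1/36
Total weight = 1/60 + 2/15 + 1/36 = 8/45
P(W=0 | obs) = 1/60 / 8/45 = 3/32
P(W=1 | obs) = 2/15 / 8/45 = 3/4
P(W=2 | obs) = 1/36 / 8/45 = 5/32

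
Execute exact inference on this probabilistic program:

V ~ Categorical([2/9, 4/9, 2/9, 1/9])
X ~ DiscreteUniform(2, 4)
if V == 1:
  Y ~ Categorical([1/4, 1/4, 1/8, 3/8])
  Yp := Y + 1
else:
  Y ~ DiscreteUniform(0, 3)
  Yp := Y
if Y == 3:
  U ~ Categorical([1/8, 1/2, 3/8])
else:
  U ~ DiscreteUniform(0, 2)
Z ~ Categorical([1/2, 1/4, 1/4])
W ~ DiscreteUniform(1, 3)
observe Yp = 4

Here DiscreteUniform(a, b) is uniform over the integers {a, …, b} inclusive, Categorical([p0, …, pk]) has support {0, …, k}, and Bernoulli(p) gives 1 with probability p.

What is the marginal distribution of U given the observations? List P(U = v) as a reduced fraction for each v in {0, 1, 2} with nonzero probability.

Enumerate traces; 81 have nonzero weight after conditioning:
  (V=1, X=2, Y=3, U=0, Z=0, W=1) weight 1/864
  (V=1, X=2, Y=3, U=0, Z=0, W=2) weight 1/864
  (V=1, X=2, Y=3, U=0, Z=0, W=3) weight 1/864
  (V=1, X=2, Y=3, U=0, Z=1, W=1) weight 1/1728
  (V=1, X=2, Y=3, U=0, Z=1, W=2) weight 1/1728
  (V=1, X=2, Y=3, U=0, Z=1, W=3) weight 1/1728
  (V=1, X=2, Y=3, U=0, Z=2, W=1) weight 1/1728
  (V=1, X=2, Y=3, U=0, Z=2, W=2) weight 1/1728
  (V=1, X=2, Y=3, U=1, Z=0, W=1) weight 1/216
  (V=1, X=2, Y=3, U=2, Z=0, W=1) weight 1/288
  … 71 more
Group by U:
  weight(U=0) = 1/48
  weight(U=1) = 1/12
  weight(U=2) = 1/16
Total weight = 1/48 + 1/12 + 1/16 = 1/6
P(U=0 | obs) = 1/48 / 1/6 = 1/8
P(U=1 | obs) = 1/12 / 1/6 = 1/2
P(U=2 | obs) = 1/16 / 1/6 = 3/8

P(U=0) = 1/8, P(U=1) = 1/2, P(U=2) = 3/8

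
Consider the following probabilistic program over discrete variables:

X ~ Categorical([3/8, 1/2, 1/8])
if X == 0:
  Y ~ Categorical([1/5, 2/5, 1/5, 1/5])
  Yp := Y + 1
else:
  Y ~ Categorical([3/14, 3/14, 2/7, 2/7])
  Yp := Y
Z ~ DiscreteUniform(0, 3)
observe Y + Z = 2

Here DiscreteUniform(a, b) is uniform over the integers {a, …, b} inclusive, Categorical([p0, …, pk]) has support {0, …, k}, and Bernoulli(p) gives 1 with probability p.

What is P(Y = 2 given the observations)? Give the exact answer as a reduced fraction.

Enumerate traces; 9 have nonzero weight after conditioning:
  (X=0, Y=0, Z=2) weight 3/160
  (X=0, Y=1, Z=1) weight 3/80
  (X=0, Y=2, Z=0) weight 3/160
  (X=1, Y=0, Z=2) weight 3/112
  (X=1, Y=1, Z=1) weight 3/112
  (X=1, Y=2, Z=0) weight 1/28
  (X=2, Y=0, Z=2) weight 3/448
  (X=2, Y=1, Z=1) weight 3/448
  … 1 more
Group by Y:
  weight(Y=0) = 117/2240
  weight(Y=1) = 159/2240
  weight(Y=2) = 71/1120
Total weight = 117/2240 + 159/2240 + 71/1120 = 209/1120
P(Y=0 | obs) = 117/2240 / 209/1120 = 117/418
P(Y=1 | obs) = 159/2240 / 209/1120 = 159/418
P(Y=2 | obs) = 71/1120 / 209/1120 = 71/209

P(Y = 2 | obs) = 71/209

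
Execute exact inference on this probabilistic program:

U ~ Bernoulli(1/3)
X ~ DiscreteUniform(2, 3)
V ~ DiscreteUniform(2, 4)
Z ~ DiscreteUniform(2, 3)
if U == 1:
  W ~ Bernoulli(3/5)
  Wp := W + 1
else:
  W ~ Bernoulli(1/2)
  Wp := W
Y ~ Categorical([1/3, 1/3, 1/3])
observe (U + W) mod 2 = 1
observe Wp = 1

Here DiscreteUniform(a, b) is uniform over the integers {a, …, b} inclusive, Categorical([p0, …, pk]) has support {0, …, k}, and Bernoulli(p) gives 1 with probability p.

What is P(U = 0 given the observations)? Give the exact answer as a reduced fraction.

Enumerate traces; 72 have nonzero weight after conditioning:
  (U=0, X=2, V=2, Z=2, W=1, Y=0) weight 1/108
  (U=0, X=2, V=2, Z=2, W=1, Y=1) weight 1/108
  (U=0, X=2, V=2, Z=2, W=1, Y=2) weight 1/108
  (U=0, X=2, V=2, Z=3, W=1, Y=0) weight 1/108
  (U=0, X=2, V=2, Z=3, W=1, Y=1) weight 1/108
  (U=0, X=2, V=2, Z=3, W=1, Y=2) weight 1/108
  (U=0, X=2, V=3, Z=2, W=1, Y=0) weight 1/108
  (U=0, X=2, V=3, Z=2, W=1, Y=1) weight 1/108
  (U=1, X=2, V=2, Z=2, W=0, Y=0) weight 1/270
  … 63 more
Group by U:
  weight(U=0) = 1/3
  weight(U=1) = 2/15
Total weight = 1/3 + 2/15 = 7/15
P(U=0 | obs) = 1/3 / 7/15 = 5/7
P(U=1 | obs) = 2/15 / 7/15 = 2/7

P(U = 0 | obs) = 5/7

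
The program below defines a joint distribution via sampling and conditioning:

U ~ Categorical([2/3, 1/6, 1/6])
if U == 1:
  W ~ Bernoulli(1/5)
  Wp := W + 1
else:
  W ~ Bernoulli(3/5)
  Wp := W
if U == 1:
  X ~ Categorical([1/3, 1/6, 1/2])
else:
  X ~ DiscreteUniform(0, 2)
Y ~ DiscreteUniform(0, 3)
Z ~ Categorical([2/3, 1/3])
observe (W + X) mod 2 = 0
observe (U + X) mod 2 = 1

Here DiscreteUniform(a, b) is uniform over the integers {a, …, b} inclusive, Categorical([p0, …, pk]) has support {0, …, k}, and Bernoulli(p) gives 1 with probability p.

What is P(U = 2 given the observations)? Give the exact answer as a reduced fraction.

P(U = 2 | obs) = 3/25

Enumerate traces; 32 have nonzero weight after conditioning:
  (U=0, W=1, X=1, Y=0, Z=0) weight 1/45
  (U=0, W=1, X=1, Y=0, Z=1) weight 1/90
  (U=0, W=1, X=1, Y=1, Z=0) weight 1/45
  (U=0, W=1, X=1, Y=1, Z=1) weight 1/90
  (U=0, W=1, X=1, Y=2, Z=0) weight 1/45
  (U=0, W=1, X=1, Y=2, Z=1) weight 1/90
  (U=0, W=1, X=1, Y=3, Z=0) weight 1/45
  (U=0, W=1, X=1, Y=3, Z=1) weight 1/90
  (U=1, W=0, X=0, Y=0, Z=0) weight 1/135
  (U=2, W=1, X=1, Y=0, Z=0) weight 1/180
  … 22 more
Group by U:
  weight(U=0) = 2/15
  weight(U=1) = 1/9
  weight(U=2) = 1/30
Total weight = 2/15 + 1/9 + 1/30 = 5/18
P(U=0 | obs) = 2/15 / 5/18 = 12/25
P(U=1 | obs) = 1/9 / 5/18 = 2/5
P(U=2 | obs) = 1/30 / 5/18 = 3/25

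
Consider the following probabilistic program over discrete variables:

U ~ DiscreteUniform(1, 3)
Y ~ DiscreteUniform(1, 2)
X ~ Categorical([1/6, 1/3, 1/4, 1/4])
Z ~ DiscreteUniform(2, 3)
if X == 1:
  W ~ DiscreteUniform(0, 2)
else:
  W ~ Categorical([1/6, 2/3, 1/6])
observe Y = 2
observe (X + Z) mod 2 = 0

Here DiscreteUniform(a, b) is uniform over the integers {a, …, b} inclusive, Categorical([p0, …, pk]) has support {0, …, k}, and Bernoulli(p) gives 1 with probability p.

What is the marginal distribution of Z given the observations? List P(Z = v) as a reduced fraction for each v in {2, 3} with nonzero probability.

P(Z=2) = 5/12, P(Z=3) = 7/12

Enumerate traces; 36 have nonzero weight after conditioning:
  (U=1, Y=2, X=0, Z=2, W=0) weight 1/432
  (U=1, Y=2, X=0, Z=2, W=1) weight 1/108
  (U=1, Y=2, X=0, Z=2, W=2) weight 1/432
  (U=1, Y=2, X=1, Z=3, W=0) weight 1/108
  (U=1, Y=2, X=1, Z=3, W=1) weight 1/108
  (U=1, Y=2, X=1, Z=3, W=2) weight 1/108
  (U=1, Y=2, X=2, Z=2, W=0) weight 1/288
  (U=1, Y=2, X=2, Z=2, W=1) weight 1/72
  … 28 more
Group by Z:
  weight(Z=2) = 5/48
  weight(Z=3) = 7/48
Total weight = 5/48 + 7/48 = 1/4
P(Z=2 | obs) = 5/48 / 1/4 = 5/12
P(Z=3 | obs) = 7/48 / 1/4 = 7/12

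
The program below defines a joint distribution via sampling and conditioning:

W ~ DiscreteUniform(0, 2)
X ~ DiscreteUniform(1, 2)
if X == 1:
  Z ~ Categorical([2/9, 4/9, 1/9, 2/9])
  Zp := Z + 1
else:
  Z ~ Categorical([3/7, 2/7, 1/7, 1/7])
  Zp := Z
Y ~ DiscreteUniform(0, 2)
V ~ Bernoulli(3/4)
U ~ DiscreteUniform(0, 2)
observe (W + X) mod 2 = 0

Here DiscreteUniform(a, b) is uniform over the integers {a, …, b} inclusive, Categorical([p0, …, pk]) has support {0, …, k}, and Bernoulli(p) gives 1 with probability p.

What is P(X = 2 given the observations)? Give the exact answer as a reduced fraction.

Enumerate traces; 216 have nonzero weight after conditioning:
  (W=0, X=2, Z=0, Y=0, V=0, U=0) weight 1/504
  (W=0, X=2, Z=0, Y=0, V=0, U=1) weight 1/504
  (W=0, X=2, Z=0, Y=0, V=0, U=2) weight 1/504
  (W=0, X=2, Z=0, Y=0, V=1, U=0) weight 1/168
  (W=0, X=2, Z=0, Y=0, V=1, U=1) weight 1/168
  (W=0, X=2, Z=0, Y=0, V=1, U=2) weight 1/168
  (W=0, X=2, Z=0, Y=1, V=0, U=0) weight 1/504
  (W=0, X=2, Z=0, Y=1, V=0, U=1) weight 1/504
  (W=1, X=1, Z=0, Y=0, V=0, U=0) weight 1/972
  … 207 more
Group by X:
  weight(X=1) = 1/6
  weight(X=2) = 1/3
Total weight = 1/6 + 1/3 = 1/2
P(X=1 | obs) = 1/6 / 1/2 = 1/3
P(X=2 | obs) = 1/3 / 1/2 = 2/3

P(X = 2 | obs) = 2/3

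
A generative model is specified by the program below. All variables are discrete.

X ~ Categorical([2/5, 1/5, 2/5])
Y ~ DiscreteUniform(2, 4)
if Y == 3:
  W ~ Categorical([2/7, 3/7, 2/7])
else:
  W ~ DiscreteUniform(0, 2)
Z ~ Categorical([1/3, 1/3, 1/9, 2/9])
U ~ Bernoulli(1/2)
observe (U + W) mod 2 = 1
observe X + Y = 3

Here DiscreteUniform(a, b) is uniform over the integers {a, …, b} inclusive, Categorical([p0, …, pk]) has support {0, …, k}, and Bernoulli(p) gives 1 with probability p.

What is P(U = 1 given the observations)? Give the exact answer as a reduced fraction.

Enumerate traces; 24 have nonzero weight after conditioning:
  (X=0, Y=3, W=0, Z=0, U=1) weight 2/315
  (X=0, Y=3, W=0, Z=1, U=1) weight 2/315
  (X=0, Y=3, W=0, Z=2, U=1) weight 2/945
  (X=0, Y=3, W=0, Z=3, U=1) weight 4/945
  (X=0, Y=3, W=1, Z=0, U=0) weight 1/105
  (X=0, Y=3, W=1, Z=1, U=0) weight 1/105
  (X=0, Y=3, W=1, Z=2, U=0) weight 1/315
  (X=0, Y=3, W=1, Z=3, U=0) weight 2/315
  … 16 more
Group by U:
  weight(U=0) = 5/126
  weight(U=1) = 19/315
Total weight = 5/126 + 19/315 = 1/10
P(U=0 | obs) = 5/126 / 1/10 = 25/63
P(U=1 | obs) = 19/315 / 1/10 = 38/63

P(U = 1 | obs) = 38/63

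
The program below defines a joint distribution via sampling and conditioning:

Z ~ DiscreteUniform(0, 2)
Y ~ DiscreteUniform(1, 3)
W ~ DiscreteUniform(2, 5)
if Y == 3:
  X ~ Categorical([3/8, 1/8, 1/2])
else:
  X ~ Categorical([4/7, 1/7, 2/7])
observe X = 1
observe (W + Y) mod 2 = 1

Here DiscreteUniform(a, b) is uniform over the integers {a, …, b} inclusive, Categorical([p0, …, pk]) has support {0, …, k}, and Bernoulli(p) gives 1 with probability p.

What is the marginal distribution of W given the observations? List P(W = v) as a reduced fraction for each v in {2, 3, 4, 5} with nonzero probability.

Enumerate traces; 18 have nonzero weight after conditioning:
  (Z=0, Y=1, W=2, X=1) weight 1/252
  (Z=0, Y=1, W=4, X=1) weight 1/252
  (Z=0, Y=2, W=3, X=1) weight 1/252
  (Z=0, Y=2, W=5, X=1) weight 1/252
  (Z=0, Y=3, W=2, X=1) weight 1/288
  (Z=0, Y=3, W=4, X=1) weight 1/288
  (Z=1, Y=1, W=2, X=1) weight 1/252
  (Z=1, Y=1, W=4, X=1) weight 1/252
  … 10 more
Group by W:
  weight(W=2) = 5/224
  weight(W=3) = 1/84
  weight(W=4) = 5/224
  weight(W=5) = 1/84
Total weight = 5/224 + 1/84 + 5/224 + 1/84 = 23/336
P(W=2 | obs) = 5/224 / 23/336 = 15/46
P(W=3 | obs) = 1/84 / 23/336 = 4/23
P(W=4 | obs) = 5/224 / 23/336 = 15/46
P(W=5 | obs) = 1/84 / 23/336 = 4/23

P(W=2) = 15/46, P(W=3) = 4/23, P(W=4) = 15/46, P(W=5) = 4/23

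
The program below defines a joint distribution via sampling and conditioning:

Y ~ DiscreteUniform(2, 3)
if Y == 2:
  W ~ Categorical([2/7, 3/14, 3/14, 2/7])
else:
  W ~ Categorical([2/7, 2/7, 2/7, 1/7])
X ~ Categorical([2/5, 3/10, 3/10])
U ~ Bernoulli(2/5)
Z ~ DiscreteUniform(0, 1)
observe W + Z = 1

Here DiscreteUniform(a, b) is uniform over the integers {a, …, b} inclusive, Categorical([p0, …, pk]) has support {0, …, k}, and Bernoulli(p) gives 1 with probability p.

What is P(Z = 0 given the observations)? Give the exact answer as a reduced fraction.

Enumerate traces; 24 have nonzero weight after conditioning:
  (Y=2, W=0, X=0, U=0, Z=1) weight 3/175
  (Y=2, W=0, X=0, U=1, Z=1) weight 2/175
  (Y=2, W=0, X=1, U=0, Z=1) weight 9/700
  (Y=2, W=0, X=1, U=1, Z=1) weight 3/350
  (Y=2, W=0, X=2, U=0, Z=1) weight 9/700
  (Y=2, W=0, X=2, U=1, Z=1) weight 3/350
  (Y=2, W=1, X=0, U=0, Z=0) weight 9/700
  (Y=2, W=1, X=0, U=1, Z=0) weight 3/350
  … 16 more
Group by Z:
  weight(Z=0) = 1/8
  weight(Z=1) = 1/7
Total weight = 1/8 + 1/7 = 15/56
P(Z=0 | obs) = 1/8 / 15/56 = 7/15
P(Z=1 | obs) = 1/7 / 15/56 = 8/15

P(Z = 0 | obs) = 7/15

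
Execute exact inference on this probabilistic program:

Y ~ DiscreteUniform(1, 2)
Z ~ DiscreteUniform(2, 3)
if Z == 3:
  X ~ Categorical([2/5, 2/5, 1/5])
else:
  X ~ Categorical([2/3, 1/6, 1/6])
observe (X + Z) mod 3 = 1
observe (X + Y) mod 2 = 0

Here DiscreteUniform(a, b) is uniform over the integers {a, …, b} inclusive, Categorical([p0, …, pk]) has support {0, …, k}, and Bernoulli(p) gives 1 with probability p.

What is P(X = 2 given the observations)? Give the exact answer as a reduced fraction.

P(X = 2 | obs) = 5/17

Enumerate traces; 2 have nonzero weight after conditioning:
  (Y=1, Z=3, X=1) weight 1/10
  (Y=2, Z=2, X=2) weight 1/24
Group by X:
  weight(X=1) = 1/10
  weight(X=2) = 1/24
Total weight = 1/10 + 1/24 = 17/120
P(X=1 | obs) = 1/10 / 17/120 = 12/17
P(X=2 | obs) = 1/24 / 17/120 = 5/17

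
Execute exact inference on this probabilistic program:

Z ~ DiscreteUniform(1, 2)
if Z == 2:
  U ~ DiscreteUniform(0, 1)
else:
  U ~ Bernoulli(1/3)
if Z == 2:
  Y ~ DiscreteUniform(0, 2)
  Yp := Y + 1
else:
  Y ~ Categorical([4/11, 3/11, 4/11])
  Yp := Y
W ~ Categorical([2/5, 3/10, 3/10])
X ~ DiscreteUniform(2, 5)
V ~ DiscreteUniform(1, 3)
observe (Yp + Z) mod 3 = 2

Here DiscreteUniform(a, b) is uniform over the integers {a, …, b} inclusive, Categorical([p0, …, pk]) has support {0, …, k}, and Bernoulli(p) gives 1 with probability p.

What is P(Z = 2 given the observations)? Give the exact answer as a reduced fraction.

Enumerate traces; 144 have nonzero weight after conditioning:
  (Z=1, U=0, Y=1, W=0, X=2, V=1) weight 1/330
  (Z=1, U=0, Y=1, W=0, X=2, V=2) weight 1/330
  (Z=1, U=0, Y=1, W=0, X=2, V=3) weight 1/330
  (Z=1, U=0, Y=1, W=0, X=3, V=1) weight 1/330
  (Z=1, U=0, Y=1, W=0, X=3, V=2) weight 1/330
  (Z=1, U=0, Y=1, W=0, X=3, V=3) weight 1/330
  (Z=1, U=0, Y=1, W=0, X=4, V=1) weight 1/330
  (Z=1, U=0, Y=1, W=0, X=4, V=2) weight 1/330
  (Z=2, U=0, Y=2, W=0, X=2, V=1) weight 1/360
  … 135 more
Group by Z:
  weight(Z=1) = 3/22
  weight(Z=2) = 1/6
Total weight = 3/22 + 1/6 = 10/33
P(Z=1 | obs) = 3/22 / 10/33 = 9/20
P(Z=2 | obs) = 1/6 / 10/33 = 11/20

P(Z = 2 | obs) = 11/20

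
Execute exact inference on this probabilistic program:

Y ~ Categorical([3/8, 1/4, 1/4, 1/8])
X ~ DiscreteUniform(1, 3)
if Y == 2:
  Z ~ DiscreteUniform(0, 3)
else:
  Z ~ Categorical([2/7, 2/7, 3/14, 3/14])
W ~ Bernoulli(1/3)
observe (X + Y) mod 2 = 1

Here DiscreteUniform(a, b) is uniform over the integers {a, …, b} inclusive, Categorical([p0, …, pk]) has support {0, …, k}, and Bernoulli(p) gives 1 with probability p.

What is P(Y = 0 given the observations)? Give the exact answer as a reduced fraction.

P(Y = 0 | obs) = 6/13

Enumerate traces; 48 have nonzero weight after conditioning:
  (Y=0, X=1, Z=0, W=0) weight 1/42
  (Y=0, X=1, Z=0, W=1) weight 1/84
  (Y=0, X=1, Z=1, W=0) weight 1/42
  (Y=0, X=1, Z=1, W=1) weight 1/84
  (Y=0, X=1, Z=2, W=0) weight 1/56
  (Y=0, X=1, Z=2, W=1) weight 1/112
  (Y=0, X=1, Z=3, W=0) weight 1/56
  (Y=0, X=1, Z=3, W=1) weight 1/112
  (Y=1, X=2, Z=0, W=0) weight 1/63
  (Y=2, X=1, Z=0, W=0) weight 1/72
  … 38 more
Group by Y:
  weight(Y=0) = 1/4
  weight(Y=1) = 1/12
  weight(Y=2) = 1/6
  weight(Y=3) = 1/24
Total weight = 1/4 + 1/12 + 1/6 + 1/24 = 13/24
P(Y=0 | obs) = 1/4 / 13/24 = 6/13
P(Y=1 | obs) = 1/12 / 13/24 = 2/13
P(Y=2 | obs) = 1/6 / 13/24 = 4/13
P(Y=3 | obs) = 1/24 / 13/24 = 1/13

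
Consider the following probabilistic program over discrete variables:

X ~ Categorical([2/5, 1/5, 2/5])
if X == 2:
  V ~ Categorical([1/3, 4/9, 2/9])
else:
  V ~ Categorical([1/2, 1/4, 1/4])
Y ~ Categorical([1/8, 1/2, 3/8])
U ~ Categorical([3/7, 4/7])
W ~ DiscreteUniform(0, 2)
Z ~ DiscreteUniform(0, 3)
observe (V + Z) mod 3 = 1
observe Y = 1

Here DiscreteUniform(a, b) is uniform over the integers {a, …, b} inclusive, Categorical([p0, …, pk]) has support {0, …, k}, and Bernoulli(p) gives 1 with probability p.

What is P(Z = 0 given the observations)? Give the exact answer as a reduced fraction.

Enumerate traces; 72 have nonzero weight after conditioning:
  (X=0, V=0, Y=1, U=0, W=0, Z=1) weight 1/280
  (X=0, V=0, Y=1, U=0, W=1, Z=1) weight 1/280
  (X=0, V=0, Y=1, U=0, W=2, Z=1) weight 1/280
  (X=0, V=0, Y=1, U=1, W=0, Z=1) weight 1/210
  (X=0, V=0, Y=1, U=1, W=1, Z=1) weight 1/210
  (X=0, V=0, Y=1, U=1, W=2, Z=1) weight 1/210
  (X=0, V=1, Y=1, U=0, W=0, Z=0) weight 1/560
  (X=0, V=1, Y=1, U=0, W=0, Z=3) weight 1/560
  (X=0, V=2, Y=1, U=0, W=0, Z=2) weight 1/560
  … 63 more
Group by Z:
  weight(Z=0) = 59/1440
  weight(Z=1) = 13/240
  weight(Z=2) = 43/1440
  weight(Z=3) = 59/1440
Total weight = 59/1440 + 13/240 + 43/1440 + 59/1440 = 239/1440
P(Z=0 | obs) = 59/1440 / 239/1440 = 59/239
P(Z=1 | obs) = 13/240 / 239/1440 = 78/239
P(Z=2 | obs) = 43/1440 / 239/1440 = 43/239
P(Z=3 | obs) = 59/1440 / 239/1440 = 59/239

P(Z = 0 | obs) = 59/239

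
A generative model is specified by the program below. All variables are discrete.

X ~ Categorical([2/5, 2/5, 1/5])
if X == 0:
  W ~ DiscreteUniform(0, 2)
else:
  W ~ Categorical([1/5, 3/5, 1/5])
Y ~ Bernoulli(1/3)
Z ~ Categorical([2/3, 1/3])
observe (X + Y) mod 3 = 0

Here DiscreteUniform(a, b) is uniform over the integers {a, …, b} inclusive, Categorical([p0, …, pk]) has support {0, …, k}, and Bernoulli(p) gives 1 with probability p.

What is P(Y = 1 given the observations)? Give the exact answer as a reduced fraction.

Enumerate traces; 12 have nonzero weight after conditioning:
  (X=0, W=0, Y=0, Z=0) weight 8/135
  (X=0, W=0, Y=0, Z=1) weight 4/135
  (X=0, W=1, Y=0, Z=0) weight 8/135
  (X=0, W=1, Y=0, Z=1) weight 4/135
  (X=0, W=2, Y=0, Z=0) weight 8/135
  (X=0, W=2, Y=0, Z=1) weight 4/135
  (X=2, W=0, Y=1, Z=0) weight 2/225
  (X=2, W=0, Y=1, Z=1) weight 1/225
  … 4 more
Group by Y:
  weight(Y=0) = 4/15
  weight(Y=1) = 1/15
Total weight = 4/15 + 1/15 = 1/3
P(Y=0 | obs) = 4/15 / 1/3 = 4/5
P(Y=1 | obs) = 1/15 / 1/3 = 1/5

P(Y = 1 | obs) = 1/5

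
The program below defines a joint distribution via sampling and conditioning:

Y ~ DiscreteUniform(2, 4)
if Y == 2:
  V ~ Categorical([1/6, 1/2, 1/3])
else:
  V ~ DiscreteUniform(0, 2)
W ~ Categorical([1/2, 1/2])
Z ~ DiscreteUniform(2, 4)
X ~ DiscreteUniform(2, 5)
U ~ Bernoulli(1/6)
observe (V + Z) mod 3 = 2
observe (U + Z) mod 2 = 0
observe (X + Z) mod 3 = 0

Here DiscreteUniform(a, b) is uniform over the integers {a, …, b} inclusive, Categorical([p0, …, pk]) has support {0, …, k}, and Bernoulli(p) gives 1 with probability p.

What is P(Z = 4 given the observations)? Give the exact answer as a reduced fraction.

P(Z = 4 | obs) = 70/101

Enumerate traces; 24 have nonzero weight after conditioning:
  (Y=2, V=0, W=0, Z=2, X=4, U=0) weight 5/2592
  (Y=2, V=0, W=1, Z=2, X=4, U=0) weight 5/2592
  (Y=2, V=1, W=0, Z=4, X=2, U=0) weight 5/864
  (Y=2, V=1, W=0, Z=4, X=5, U=0) weight 5/864
  (Y=2, V=1, W=1, Z=4, X=2, U=0) weight 5/864
  (Y=2, V=1, W=1, Z=4, X=5, U=0) weight 5/864
  (Y=2, V=2, W=0, Z=3, X=3, U=1) weight 1/1296
  (Y=2, V=2, W=1, Z=3, X=3, U=1) weight 1/1296
  … 16 more
Group by Z:
  weight(Z=2) = 25/1296
  weight(Z=3) = 1/216
  weight(Z=4) = 35/648
Total weight = 25/1296 + 1/216 + 35/648 = 101/1296
P(Z=2 | obs) = 25/1296 / 101/1296 = 25/101
P(Z=3 | obs) = 1/216 / 101/1296 = 6/101
P(Z=4 | obs) = 35/648 / 101/1296 = 70/101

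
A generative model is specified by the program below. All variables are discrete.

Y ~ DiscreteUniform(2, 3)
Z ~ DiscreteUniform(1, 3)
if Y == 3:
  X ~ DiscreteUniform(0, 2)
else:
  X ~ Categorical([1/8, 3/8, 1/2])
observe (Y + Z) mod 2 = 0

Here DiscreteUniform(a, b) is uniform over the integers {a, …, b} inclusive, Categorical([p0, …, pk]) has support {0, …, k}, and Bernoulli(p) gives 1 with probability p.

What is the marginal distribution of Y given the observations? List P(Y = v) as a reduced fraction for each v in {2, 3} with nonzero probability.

P(Y=2) = 1/3, P(Y=3) = 2/3

Enumerate traces; 9 have nonzero weight after conditioning:
  (Y=2, Z=2, X=0) weight 1/48
  (Y=2, Z=2, X=1) weight 1/16
  (Y=2, Z=2, X=2) weight 1/12
  (Y=3, Z=1, X=0) weight 1/18
  (Y=3, Z=1, X=1) weight 1/18
  (Y=3, Z=1, X=2) weight 1/18
  (Y=3, Z=3, X=0) weight 1/18
  (Y=3, Z=3, X=1) weight 1/18
  … 1 more
Group by Y:
  weight(Y=2) = 1/6
  weight(Y=3) = 1/3
Total weight = 1/6 + 1/3 = 1/2
P(Y=2 | obs) = 1/6 / 1/2 = 1/3
P(Y=3 | obs) = 1/3 / 1/2 = 2/3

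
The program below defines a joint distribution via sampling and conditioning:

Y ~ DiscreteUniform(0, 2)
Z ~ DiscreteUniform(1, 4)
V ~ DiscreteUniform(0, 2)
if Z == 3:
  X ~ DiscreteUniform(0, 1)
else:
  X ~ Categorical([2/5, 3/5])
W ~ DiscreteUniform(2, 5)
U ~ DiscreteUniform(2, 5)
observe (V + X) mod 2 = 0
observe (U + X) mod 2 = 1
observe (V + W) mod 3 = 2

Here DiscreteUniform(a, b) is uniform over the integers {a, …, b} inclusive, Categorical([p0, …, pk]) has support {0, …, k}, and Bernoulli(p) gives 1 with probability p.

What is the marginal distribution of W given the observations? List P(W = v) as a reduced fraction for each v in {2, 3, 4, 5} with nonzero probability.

Enumerate traces; 96 have nonzero weight after conditioning:
  (Y=0, Z=1, V=0, X=0, W=2, U=3) weight 1/1440
  (Y=0, Z=1, V=0, X=0, W=2, U=5) weight 1/1440
  (Y=0, Z=1, V=0, X=0, W=5, U=3) weight 1/1440
  (Y=0, Z=1, V=0, X=0, W=5, U=5) weight 1/1440
  (Y=0, Z=1, V=1, X=1, W=4, U=2) weight 1/960
  (Y=0, Z=1, V=1, X=1, W=4, U=4) weight 1/960
  (Y=0, Z=1, V=2, X=0, W=3, U=3) weight 1/1440
  (Y=0, Z=1, V=2, X=0, W=3, U=5) weight 1/1440
  … 88 more
Group by W:
  weight(W=2) = 17/960
  weight(W=3) = 17/960
  weight(W=4) = 23/960
  weight(W=5) = 17/960
Total weight = 17/960 + 17/960 + 23/960 + 17/960 = 37/480
P(W=2 | obs) = 17/960 / 37/480 = 17/74
P(W=3 | obs) = 17/960 / 37/480 = 17/74
P(W=4 | obs) = 23/960 / 37/480 = 23/74
P(W=5 | obs) = 17/960 / 37/480 = 17/74

P(W=2) = 17/74, P(W=3) = 17/74, P(W=4) = 23/74, P(W=5) = 17/74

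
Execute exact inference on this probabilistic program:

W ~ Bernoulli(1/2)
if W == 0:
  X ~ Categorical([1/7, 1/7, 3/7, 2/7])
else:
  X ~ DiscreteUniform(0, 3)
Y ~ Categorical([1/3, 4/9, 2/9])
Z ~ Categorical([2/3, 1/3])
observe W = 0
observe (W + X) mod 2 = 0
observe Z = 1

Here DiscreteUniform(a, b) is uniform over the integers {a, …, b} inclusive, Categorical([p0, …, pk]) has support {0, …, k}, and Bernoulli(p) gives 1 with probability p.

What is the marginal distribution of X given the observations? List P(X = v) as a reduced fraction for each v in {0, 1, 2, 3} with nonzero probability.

Enumerate traces; 6 have nonzero weight after conditioning:
  (W=0, X=0, Y=0, Z=1) weight 1/126
  (W=0, X=0, Y=1, Z=1) weight 2/189
  (W=0, X=0, Y=2, Z=1) weight 1/189
  (W=0, X=2, Y=0, Z=1) weight 1/42
  (W=0, X=2, Y=1, Z=1) weight 2/63
  (W=0, X=2, Y=2, Z=1) weight 1/63
Group by X:
  weight(X=0) = 1/42
  weight(X=2) = 1/14
Total weight = 1/42 + 1/14 = 2/21
P(X=0 | obs) = 1/42 / 2/21 = 1/4
P(X=2 | obs) = 1/14 / 2/21 = 3/4

P(X=0) = 1/4, P(X=2) = 3/4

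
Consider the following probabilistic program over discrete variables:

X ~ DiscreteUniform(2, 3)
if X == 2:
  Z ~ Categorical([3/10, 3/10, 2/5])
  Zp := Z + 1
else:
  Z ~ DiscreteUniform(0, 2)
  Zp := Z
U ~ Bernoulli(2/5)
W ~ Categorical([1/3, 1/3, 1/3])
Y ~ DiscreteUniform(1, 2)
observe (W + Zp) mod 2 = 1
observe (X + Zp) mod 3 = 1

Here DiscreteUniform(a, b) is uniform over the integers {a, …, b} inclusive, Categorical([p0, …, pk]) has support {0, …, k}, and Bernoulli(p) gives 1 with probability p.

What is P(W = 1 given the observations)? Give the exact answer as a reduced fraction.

Enumerate traces; 12 have nonzero weight after conditioning:
  (X=2, Z=1, U=0, W=1, Y=1) weight 3/200
  (X=2, Z=1, U=0, W=1, Y=2) weight 3/200
  (X=2, Z=1, U=1, W=1, Y=1) weight 1/100
  (X=2, Z=1, U=1, W=1, Y=2) weight 1/100
  (X=3, Z=1, U=0, W=0, Y=1) weight 1/60
  (X=3, Z=1, U=0, W=0, Y=2) weight 1/60
  (X=3, Z=1, U=0, W=2, Y=1) weight 1/60
  (X=3, Z=1, U=0, W=2, Y=2) weight 1/60
  … 4 more
Group by W:
  weight(W=0) = 1/18
  weight(W=1) = 1/20
  weight(W=2) = 1/18
Total weight = 1/18 + 1/20 + 1/18 = 29/180
P(W=0 | obs) = 1/18 / 29/180 = 10/29
P(W=1 | obs) = 1/20 / 29/180 = 9/29
P(W=2 | obs) = 1/18 / 29/180 = 10/29

P(W = 1 | obs) = 9/29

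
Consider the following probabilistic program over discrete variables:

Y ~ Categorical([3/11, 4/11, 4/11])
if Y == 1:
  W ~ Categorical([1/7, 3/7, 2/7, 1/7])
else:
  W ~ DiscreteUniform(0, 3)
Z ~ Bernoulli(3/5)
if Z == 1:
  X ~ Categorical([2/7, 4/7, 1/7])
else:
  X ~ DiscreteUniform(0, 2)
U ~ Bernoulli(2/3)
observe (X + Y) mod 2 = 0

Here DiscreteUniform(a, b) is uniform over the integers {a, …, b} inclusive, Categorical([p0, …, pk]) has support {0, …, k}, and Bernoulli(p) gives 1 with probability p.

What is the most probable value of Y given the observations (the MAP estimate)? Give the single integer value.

argmax_v P(Y = v | obs) = 2

Enumerate traces; 80 have nonzero weight after conditioning:
  (Y=0, W=0, Z=0, X=0, U=0) weight 1/330
  (Y=0, W=0, Z=0, X=0, U=1) weight 1/165
  (Y=0, W=0, Z=0, X=2, U=0) weight 1/330
  (Y=0, W=0, Z=0, X=2, U=1) weight 1/165
  (Y=0, W=0, Z=1, X=0, U=0) weight 3/770
  (Y=0, W=0, Z=1, X=0, U=1) weight 3/385
  (Y=0, W=0, Z=1, X=2, U=0) weight 3/1540
  (Y=0, W=0, Z=1, X=2, U=1) weight 3/770
  (Y=1, W=0, Z=0, X=1, U=0) weight 8/3465
  (Y=2, W=0, Z=0, X=0, U=0) weight 2/495
  … 70 more
Group by Y:
  weight(Y=0) = 1/7
  weight(Y=1) = 40/231
  weight(Y=2) = 4/21
Total weight = 1/7 + 40/231 + 4/21 = 39/77
P(Y=0 | obs) = 1/7 / 39/77 = 11/39
P(Y=1 | obs) = 40/231 / 39/77 = 40/117
P(Y=2 | obs) = 4/21 / 39/77 = 44/117
argmax = 2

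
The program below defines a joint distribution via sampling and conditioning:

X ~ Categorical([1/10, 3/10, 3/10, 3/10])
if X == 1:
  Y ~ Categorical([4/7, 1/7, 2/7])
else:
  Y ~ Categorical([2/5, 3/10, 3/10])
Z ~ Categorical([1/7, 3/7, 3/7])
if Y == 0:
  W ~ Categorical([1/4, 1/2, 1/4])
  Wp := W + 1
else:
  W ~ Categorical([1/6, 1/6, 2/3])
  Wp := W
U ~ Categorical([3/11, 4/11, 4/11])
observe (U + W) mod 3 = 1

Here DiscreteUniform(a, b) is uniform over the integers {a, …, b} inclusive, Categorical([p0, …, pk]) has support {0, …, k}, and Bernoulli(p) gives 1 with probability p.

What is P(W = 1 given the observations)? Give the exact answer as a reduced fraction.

P(W = 1 | obs) = 333/1289

Enumerate traces; 108 have nonzero weight after conditioning:
  (X=0, Y=0, Z=0, W=0, U=1) weight 1/1925
  (X=0, Y=0, Z=0, W=1, U=0) weight 3/3850
  (X=0, Y=0, Z=0, W=2, U=2) weight 1/1925
  (X=0, Y=0, Z=1, W=0, U=1) weight 3/1925
  (X=0, Y=0, Z=1, W=1, U=0) weight 9/3850
  (X=0, Y=0, Z=1, W=2, U=2) weight 3/1925
  (X=0, Y=0, Z=2, W=0, U=1) weight 3/1925
  (X=0, Y=0, Z=2, W=1, U=0) weight 9/3850
  … 100 more
Group by W:
  weight(W=0) = 13/175
  weight(W=1) = 333/3850
  weight(W=2) = 67/385
Total weight = 13/175 + 333/3850 + 67/385 = 1289/3850
P(W=0 | obs) = 13/175 / 1289/3850 = 286/1289
P(W=1 | obs) = 333/3850 / 1289/3850 = 333/1289
P(W=2 | obs) = 67/385 / 1289/3850 = 670/1289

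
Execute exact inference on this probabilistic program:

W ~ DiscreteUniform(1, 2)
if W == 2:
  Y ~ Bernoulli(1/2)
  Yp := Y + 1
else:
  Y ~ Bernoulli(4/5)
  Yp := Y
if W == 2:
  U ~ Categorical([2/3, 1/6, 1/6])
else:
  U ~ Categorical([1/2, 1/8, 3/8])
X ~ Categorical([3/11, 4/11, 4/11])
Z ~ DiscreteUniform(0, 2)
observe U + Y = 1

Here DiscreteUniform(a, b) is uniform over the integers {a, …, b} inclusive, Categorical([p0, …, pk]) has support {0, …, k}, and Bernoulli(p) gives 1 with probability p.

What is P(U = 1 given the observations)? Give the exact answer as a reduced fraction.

P(U = 1 | obs) = 13/101

Enumerate traces; 36 have nonzero weight after conditioning:
  (W=1, Y=0, U=1, X=0, Z=0) weight 1/880
  (W=1, Y=0, U=1, X=0, Z=1) weight 1/880
  (W=1, Y=0, U=1, X=0, Z=2) weight 1/880
  (W=1, Y=0, U=1, X=1, Z=0) weight 1/660
  (W=1, Y=0, U=1, X=1, Z=1) weight 1/660
  (W=1, Y=0, U=1, X=1, Z=2) weight 1/660
  (W=1, Y=0, U=1, X=2, Z=0) weight 1/660
  (W=1, Y=0, U=1, X=2, Z=1) weight 1/660
  (W=1, Y=1, U=0, X=0, Z=0) weight 1/55
  … 27 more
Group by U:
  weight(U=0) = 11/30
  weight(U=1) = 13/240
Total weight = 11/30 + 13/240 = 101/240
P(U=0 | obs) = 11/30 / 101/240 = 88/101
P(U=1 | obs) = 13/240 / 101/240 = 13/101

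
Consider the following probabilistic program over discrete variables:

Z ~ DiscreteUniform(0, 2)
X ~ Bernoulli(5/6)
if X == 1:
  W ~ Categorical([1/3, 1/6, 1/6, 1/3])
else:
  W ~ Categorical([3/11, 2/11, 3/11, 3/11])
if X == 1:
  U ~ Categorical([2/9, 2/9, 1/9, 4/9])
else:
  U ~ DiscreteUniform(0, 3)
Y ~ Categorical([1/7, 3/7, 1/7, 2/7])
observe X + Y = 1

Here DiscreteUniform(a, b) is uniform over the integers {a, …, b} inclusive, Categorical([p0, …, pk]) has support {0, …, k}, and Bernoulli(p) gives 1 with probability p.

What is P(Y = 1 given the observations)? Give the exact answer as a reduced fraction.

P(Y = 1 | obs) = 3/8

Enumerate traces; 96 have nonzero weight after conditioning:
  (Z=0, X=0, W=0, U=0, Y=1) weight 1/616
  (Z=0, X=0, W=0, U=1, Y=1) weight 1/616
  (Z=0, X=0, W=0, U=2, Y=1) weight 1/616
  (Z=0, X=0, W=0, U=3, Y=1) weight 1/616
  (Z=0, X=0, W=1, U=0, Y=1) weight 1/924
  (Z=0, X=0, W=1, U=1, Y=1) weight 1/924
  (Z=0, X=0, W=1, U=2, Y=1) weight 1/924
  (Z=0, X=0, W=1, U=3, Y=1) weight 1/924
  (Z=0, X=1, W=0, U=0, Y=0) weight 5/1701
  … 87 more
Group by Y:
  weight(Y=0) = 5/42
  weight(Y=1) = 1/14
Total weight = 5/42 + 1/14 = 4/21
P(Y=0 | obs) = 5/42 / 4/21 = 5/8
P(Y=1 | obs) = 1/14 / 4/21 = 3/8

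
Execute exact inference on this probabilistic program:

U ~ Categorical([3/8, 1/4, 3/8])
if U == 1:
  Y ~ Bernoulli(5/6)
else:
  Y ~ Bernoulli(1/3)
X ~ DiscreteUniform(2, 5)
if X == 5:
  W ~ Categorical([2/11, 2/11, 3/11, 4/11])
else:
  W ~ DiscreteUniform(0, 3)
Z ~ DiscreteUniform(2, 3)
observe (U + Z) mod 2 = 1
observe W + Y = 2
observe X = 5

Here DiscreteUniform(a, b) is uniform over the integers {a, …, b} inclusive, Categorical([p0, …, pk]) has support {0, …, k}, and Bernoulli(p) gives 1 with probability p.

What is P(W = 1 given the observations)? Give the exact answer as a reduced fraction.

Enumerate traces; 6 have nonzero weight after conditioning:
  (U=0, Y=0, X=5, W=2, Z=3) weight 3/352
  (U=0, Y=1, X=5, W=1, Z=3) weight 1/352
  (U=1, Y=0, X=5, W=2, Z=2) weight 1/704
  (U=1, Y=1, X=5, W=1, Z=2) weight 5/1056
  (U=2, Y=0, X=5, W=2, Z=3) weight 3/352
  (U=2, Y=1, X=5, W=1, Z=3) weight 1/352
Group by W:
  weight(W=1) = 1/96
  weight(W=2) = 13/704
Total weight = 1/96 + 13/704 = 61/2112
P(W=1 | obs) = 1/96 / 61/2112 = 22/61
P(W=2 | obs) = 13/704 / 61/2112 = 39/61

P(W = 1 | obs) = 22/61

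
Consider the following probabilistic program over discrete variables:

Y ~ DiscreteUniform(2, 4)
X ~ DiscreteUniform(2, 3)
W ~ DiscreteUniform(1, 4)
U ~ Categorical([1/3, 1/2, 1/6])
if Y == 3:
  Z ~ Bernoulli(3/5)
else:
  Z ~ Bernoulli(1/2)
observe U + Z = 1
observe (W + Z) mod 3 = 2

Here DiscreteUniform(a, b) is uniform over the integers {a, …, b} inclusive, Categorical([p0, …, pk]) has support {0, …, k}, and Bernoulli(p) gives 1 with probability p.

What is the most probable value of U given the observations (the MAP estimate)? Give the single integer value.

argmax_v P(U = v | obs) = 0

Enumerate traces; 18 have nonzero weight after conditioning:
  (Y=2, X=2, W=1, U=0, Z=1) weight 1/144
  (Y=2, X=2, W=2, U=1, Z=0) weight 1/96
  (Y=2, X=2, W=4, U=0, Z=1) weight 1/144
  (Y=2, X=3, W=1, U=0, Z=1) weight 1/144
  (Y=2, X=3, W=2, U=1, Z=0) weight 1/96
  (Y=2, X=3, W=4, U=0, Z=1) weight 1/144
  (Y=3, X=2, W=1, U=0, Z=1) weight 1/120
  (Y=3, X=2, W=2, U=1, Z=0) weight 1/120
  … 10 more
Group by U:
  weight(U=0) = 4/45
  weight(U=1) = 7/120
Total weight = 4/45 + 7/120 = 53/360
P(U=0 | obs) = 4/45 / 53/360 = 32/53
P(U=1 | obs) = 7/120 / 53/360 = 21/53
argmax = 0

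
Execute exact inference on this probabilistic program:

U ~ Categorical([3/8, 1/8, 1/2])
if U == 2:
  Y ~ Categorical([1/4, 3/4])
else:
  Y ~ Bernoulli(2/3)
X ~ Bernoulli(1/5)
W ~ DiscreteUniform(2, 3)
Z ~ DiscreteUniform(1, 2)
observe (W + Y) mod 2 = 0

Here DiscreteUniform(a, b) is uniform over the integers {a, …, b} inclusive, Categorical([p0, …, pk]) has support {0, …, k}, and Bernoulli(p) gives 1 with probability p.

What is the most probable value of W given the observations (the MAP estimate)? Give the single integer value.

Enumerate traces; 24 have nonzero weight after conditioning:
  (U=0, Y=0, X=0, W=2, Z=1) weight 1/40
  (U=0, Y=0, X=0, W=2, Z=2) weight 1/40
  (U=0, Y=0, X=1, W=2, Z=1) weight 1/160
  (U=0, Y=0, X=1, W=2, Z=2) weight 1/160
  (U=0, Y=1, X=0, W=3, Z=1) weight 1/20
  (U=0, Y=1, X=0, W=3, Z=2) weight 1/20
  (U=0, Y=1, X=1, W=3, Z=1) weight 1/80
  (U=0, Y=1, X=1, W=3, Z=2) weight 1/80
  … 16 more
Group by W:
  weight(W=2) = 7/48
  weight(W=3) = 17/48
Total weight = 7/48 + 17/48 = 1/2
P(W=2 | obs) = 7/48 / 1/2 = 7/24
P(W=3 | obs) = 17/48 / 1/2 = 17/24
argmax = 3

argmax_v P(W = v | obs) = 3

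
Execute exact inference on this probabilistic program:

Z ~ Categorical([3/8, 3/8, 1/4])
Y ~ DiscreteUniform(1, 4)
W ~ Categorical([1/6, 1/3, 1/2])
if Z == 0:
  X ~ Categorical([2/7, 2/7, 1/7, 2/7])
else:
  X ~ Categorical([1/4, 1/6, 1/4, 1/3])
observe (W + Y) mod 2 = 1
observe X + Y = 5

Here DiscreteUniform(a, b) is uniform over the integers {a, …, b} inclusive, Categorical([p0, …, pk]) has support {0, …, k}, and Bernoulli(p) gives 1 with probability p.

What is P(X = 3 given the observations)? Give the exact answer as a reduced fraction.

Enumerate traces; 12 have nonzero weight after conditioning:
  (Z=0, Y=2, W=1, X=3) weight 1/112
  (Z=0, Y=3, W=0, X=2) weight 1/448
  (Z=0, Y=3, W=2, X=2) weight 3/448
  (Z=0, Y=4, W=1, X=1) weight 1/112
  (Z=1, Y=2, W=1, X=3) weight 1/96
  (Z=1, Y=3, W=0, X=2) weight 1/256
  (Z=1, Y=3, W=2, X=2) weight 3/256
  (Z=1, Y=4, W=1, X=1) weight 1/192
  … 4 more
Group by X:
  weight(X=1) = 71/4032
  weight(X=2) = 47/1344
  weight(X=3) = 53/2016
Total weight = 71/4032 + 47/1344 + 53/2016 = 53/672
P(X=1 | obs) = 71/4032 / 53/672 = 71/318
P(X=2 | obs) = 47/1344 / 53/672 = 47/106
P(X=3 | obs) = 53/2016 / 53/672 = 1/3

P(X = 3 | obs) = 1/3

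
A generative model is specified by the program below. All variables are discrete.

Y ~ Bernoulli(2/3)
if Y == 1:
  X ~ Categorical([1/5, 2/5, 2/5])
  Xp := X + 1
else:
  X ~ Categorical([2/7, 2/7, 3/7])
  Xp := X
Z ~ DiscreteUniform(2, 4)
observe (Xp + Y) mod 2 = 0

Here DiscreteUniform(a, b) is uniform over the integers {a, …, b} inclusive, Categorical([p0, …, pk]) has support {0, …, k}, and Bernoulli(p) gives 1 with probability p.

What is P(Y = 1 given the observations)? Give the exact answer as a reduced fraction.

Enumerate traces; 12 have nonzero weight after conditioning:
  (Y=0, X=0, Z=2) weight 2/63
  (Y=0, X=0, Z=3) weight 2/63
  (Y=0, X=0, Z=4) weight 2/63
  (Y=0, X=2, Z=2) weight 1/21
  (Y=0, X=2, Z=3) weight 1/21
  (Y=0, X=2, Z=4) weight 1/21
  (Y=1, X=0, Z=2) weight 2/45
  (Y=1, X=0, Z=3) weight 2/45
  … 4 more
Group by Y:
  weight(Y=0) = 5/21
  weight(Y=1) = 2/5
Total weight = 5/21 + 2/5 = 67/105
P(Y=0 | obs) = 5/21 / 67/105 = 25/67
P(Y=1 | obs) = 2/5 / 67/105 = 42/67

P(Y = 1 | obs) = 42/67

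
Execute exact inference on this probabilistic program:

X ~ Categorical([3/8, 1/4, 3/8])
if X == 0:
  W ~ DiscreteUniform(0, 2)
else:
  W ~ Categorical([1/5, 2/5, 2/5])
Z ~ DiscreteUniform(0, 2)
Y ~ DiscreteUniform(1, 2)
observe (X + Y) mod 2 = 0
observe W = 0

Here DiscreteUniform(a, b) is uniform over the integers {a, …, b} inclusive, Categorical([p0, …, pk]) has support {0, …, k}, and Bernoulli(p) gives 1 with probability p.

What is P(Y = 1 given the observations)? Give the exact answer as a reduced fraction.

Enumerate traces; 9 have nonzero weight after conditioning:
  (X=0, W=0, Z=0, Y=2) weight 1/48
  (X=0, W=0, Z=1, Y=2) weight 1/48
  (X=0, W=0, Z=2, Y=2) weight 1/48
  (X=1, W=0, Z=0, Y=1) weight 1/120
  (X=1, W=0, Z=1, Y=1) weight 1/120
  (X=1, W=0, Z=2, Y=1) weight 1/120
  (X=2, W=0, Z=0, Y=2) weight 1/80
  (X=2, W=0, Z=1, Y=2) weight 1/80
  … 1 more
Group by Y:
  weight(Y=1) = 1/40
  weight(Y=2) = 1/10
Total weight = 1/40 + 1/10 = 1/8
P(Y=1 | obs) = 1/40 / 1/8 = 1/5
P(Y=2 | obs) = 1/10 / 1/8 = 4/5

P(Y = 1 | obs) = 1/5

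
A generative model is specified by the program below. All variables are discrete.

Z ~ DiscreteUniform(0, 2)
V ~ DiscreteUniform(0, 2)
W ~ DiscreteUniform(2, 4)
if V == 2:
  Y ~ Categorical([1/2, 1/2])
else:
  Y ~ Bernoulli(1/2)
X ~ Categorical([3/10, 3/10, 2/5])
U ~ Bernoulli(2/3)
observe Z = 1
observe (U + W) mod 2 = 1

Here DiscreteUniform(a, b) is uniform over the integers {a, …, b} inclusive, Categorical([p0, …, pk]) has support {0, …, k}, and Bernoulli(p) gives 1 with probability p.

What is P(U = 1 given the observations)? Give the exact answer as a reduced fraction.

P(U = 1 | obs) = 4/5

Enumerate traces; 54 have nonzero weight after conditioning:
  (Z=1, V=0, W=2, Y=0, X=0, U=1) weight 1/270
  (Z=1, V=0, W=2, Y=0, X=1, U=1) weight 1/270
  (Z=1, V=0, W=2, Y=0, X=2, U=1) weight 2/405
  (Z=1, V=0, W=2, Y=1, X=0, U=1) weight 1/270
  (Z=1, V=0, W=2, Y=1, X=1, U=1) weight 1/270
  (Z=1, V=0, W=2, Y=1, X=2, U=1) weight 2/405
  (Z=1, V=0, W=3, Y=0, X=0, U=0) weight 1/540
  (Z=1, V=0, W=3, Y=0, X=1, U=0) weight 1/540
  … 46 more
Group by U:
  weight(U=0) = 1/27
  weight(U=1) = 4/27
Total weight = 1/27 + 4/27 = 5/27
P(U=0 | obs) = 1/27 / 5/27 = 1/5
P(U=1 | obs) = 4/27 / 5/27 = 4/5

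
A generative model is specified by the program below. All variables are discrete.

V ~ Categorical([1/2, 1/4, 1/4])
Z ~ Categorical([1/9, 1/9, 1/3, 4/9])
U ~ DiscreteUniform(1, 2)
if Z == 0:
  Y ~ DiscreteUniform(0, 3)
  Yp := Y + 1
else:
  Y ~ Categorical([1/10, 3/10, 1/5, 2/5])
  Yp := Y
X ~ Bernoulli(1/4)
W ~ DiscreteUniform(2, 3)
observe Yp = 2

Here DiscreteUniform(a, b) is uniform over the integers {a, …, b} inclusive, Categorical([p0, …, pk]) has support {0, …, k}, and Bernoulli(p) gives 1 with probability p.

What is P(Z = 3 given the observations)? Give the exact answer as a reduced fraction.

P(Z = 3 | obs) = 16/37

Enumerate traces; 96 have nonzero weight after conditioning:
  (V=0, Z=0, U=1, Y=1, X=0, W=2) weight 1/384
  (V=0, Z=0, U=1, Y=1, X=0, W=3) weight 1/384
  (V=0, Z=0, U=1, Y=1, X=1, W=2) weight 1/1152
  (V=0, Z=0, U=1, Y=1, X=1, W=3) weight 1/1152
  (V=0, Z=0, U=2, Y=1, X=0, W=2) weight 1/384
  (V=0, Z=0, U=2, Y=1, X=0, W=3) weight 1/384
  (V=0, Z=0, U=2, Y=1, X=1, W=2) weight 1/1152
  (V=0, Z=0, U=2, Y=1, X=1, W=3) weight 1/1152
  (V=0, Z=1, U=1, Y=2, X=0, W=2) weight 1/480
  (V=0, Z=2, U=1, Y=2, X=0, W=2) weight 1/160
  … 86 more
Group by Z:
  weight(Z=0) = 1/36
  weight(Z=1) = 1/45
  weight(Z=2) = 1/15
  weight(Z=3) = 4/45
Total weight = 1/36 + 1/45 + 1/15 + 4/45 = 37/180
P(Z=0 | obs) = 1/36 / 37/180 = 5/37
P(Z=1 | obs) = 1/45 / 37/180 = 4/37
P(Z=2 | obs) = 1/15 / 37/180 = 12/37
P(Z=3 | obs) = 4/45 / 37/180 = 16/37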